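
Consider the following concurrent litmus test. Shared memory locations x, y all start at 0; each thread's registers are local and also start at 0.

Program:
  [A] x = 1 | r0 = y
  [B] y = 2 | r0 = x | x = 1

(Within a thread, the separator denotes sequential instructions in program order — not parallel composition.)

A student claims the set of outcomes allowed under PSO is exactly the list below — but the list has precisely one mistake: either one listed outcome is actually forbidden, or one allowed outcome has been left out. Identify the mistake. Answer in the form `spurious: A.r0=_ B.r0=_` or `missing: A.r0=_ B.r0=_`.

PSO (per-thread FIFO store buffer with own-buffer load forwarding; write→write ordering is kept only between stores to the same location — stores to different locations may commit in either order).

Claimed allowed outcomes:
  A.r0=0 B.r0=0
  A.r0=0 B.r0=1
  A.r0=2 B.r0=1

missing: A.r0=2 B.r0=0

outcome vector order: (A.r0,B.r0)
PSO: 4 outcomes — {0/0 0/1 2/0 2/1}
PSO∖claimed = {2/0}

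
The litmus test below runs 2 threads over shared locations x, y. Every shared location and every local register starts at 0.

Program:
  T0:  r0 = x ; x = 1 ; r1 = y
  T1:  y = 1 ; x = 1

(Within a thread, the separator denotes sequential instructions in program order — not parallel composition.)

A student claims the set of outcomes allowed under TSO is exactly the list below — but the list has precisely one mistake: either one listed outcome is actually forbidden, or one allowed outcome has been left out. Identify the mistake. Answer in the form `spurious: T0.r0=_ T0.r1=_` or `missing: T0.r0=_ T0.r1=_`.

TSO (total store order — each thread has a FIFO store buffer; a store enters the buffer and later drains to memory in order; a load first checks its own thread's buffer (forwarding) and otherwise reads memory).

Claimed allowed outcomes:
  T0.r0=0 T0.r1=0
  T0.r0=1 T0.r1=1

missing: T0.r0=0 T0.r1=1

outcome vector order: (T0.r0,T0.r1)
TSO (3): (0,0); (0,1); (1,1)
TSO∖claimed = {(0,1)}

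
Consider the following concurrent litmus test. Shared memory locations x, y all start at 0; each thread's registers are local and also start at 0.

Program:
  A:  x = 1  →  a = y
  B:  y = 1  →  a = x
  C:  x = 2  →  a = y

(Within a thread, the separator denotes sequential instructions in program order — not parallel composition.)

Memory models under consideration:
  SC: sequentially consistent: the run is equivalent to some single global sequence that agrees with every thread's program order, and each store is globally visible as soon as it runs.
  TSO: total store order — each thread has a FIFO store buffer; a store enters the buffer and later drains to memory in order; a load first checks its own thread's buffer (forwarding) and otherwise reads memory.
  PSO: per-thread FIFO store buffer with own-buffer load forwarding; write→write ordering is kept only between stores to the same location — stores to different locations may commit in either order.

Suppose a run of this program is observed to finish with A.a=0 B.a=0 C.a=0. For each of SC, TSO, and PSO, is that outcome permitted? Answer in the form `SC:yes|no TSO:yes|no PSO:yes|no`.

outcome vector order: (A.a,B.a,C.a)
SC (9): <0 1 0> <0 1 1> <0 2 0> <0 2 1> <1 0 1> <1 1 0> <1 1 1> <1 2 0> <1 2 1>
TSO (12): <0 0 0> <0 0 1> <0 1 0> <0 1 1> <0 2 0> <0 2 1> <1 0 0> <1 0 1> <1 1 0> <1 1 1> <1 2 0> <1 2 1>
PSO (12): <0 0 0> <0 0 1> <0 1 0> <0 1 1> <0 2 0> <0 2 1> <1 0 0> <1 0 1> <1 1 0> <1 1 1> <1 2 0> <1 2 1>
target <0 0 0> ∈ {TSO,PSO}

SC:no TSO:yes PSO:yes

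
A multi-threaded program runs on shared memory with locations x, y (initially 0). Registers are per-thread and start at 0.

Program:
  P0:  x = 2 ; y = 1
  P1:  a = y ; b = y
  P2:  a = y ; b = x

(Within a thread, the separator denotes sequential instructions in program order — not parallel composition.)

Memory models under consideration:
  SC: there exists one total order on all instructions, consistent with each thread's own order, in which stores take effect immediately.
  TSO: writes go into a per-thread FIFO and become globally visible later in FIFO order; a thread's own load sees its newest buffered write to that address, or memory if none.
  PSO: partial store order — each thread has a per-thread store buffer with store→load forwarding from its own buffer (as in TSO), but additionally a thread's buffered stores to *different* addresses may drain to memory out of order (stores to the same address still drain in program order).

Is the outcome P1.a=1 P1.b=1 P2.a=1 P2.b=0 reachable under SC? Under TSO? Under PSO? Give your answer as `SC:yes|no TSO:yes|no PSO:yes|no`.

SC:no TSO:no PSO:yes

outcome vector order: (P1.a,P1.b,P2.a,P2.b)
SC: 9 outcomes — {(0,0,0,0), (0,0,0,2), (0,0,1,2), (0,1,0,0), (0,1,0,2), (0,1,1,2), (1,1,0,0), (1,1,0,2), (1,1,1,2)}
TSO: 9 outcomes — {(0,0,0,0), (0,0,0,2), (0,0,1,2), (0,1,0,0), (0,1,0,2), (0,1,1,2), (1,1,0,0), (1,1,0,2), (1,1,1,2)}
PSO: 12 outcomes — {(0,0,0,0), (0,0,0,2), (0,0,1,0), (0,0,1,2), (0,1,0,0), (0,1,0,2), (0,1,1,0), (0,1,1,2), (1,1,0,0), (1,1,0,2), (1,1,1,0), (1,1,1,2)}
target (1,1,1,0) ∈ {PSO}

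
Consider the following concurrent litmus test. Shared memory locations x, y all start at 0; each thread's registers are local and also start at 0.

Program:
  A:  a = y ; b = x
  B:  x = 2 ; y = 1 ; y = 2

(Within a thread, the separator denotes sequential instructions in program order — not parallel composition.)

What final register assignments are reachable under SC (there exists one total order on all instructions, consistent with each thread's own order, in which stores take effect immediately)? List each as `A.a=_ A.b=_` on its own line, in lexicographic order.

A.a=0 A.b=0
A.a=0 A.b=2
A.a=1 A.b=2
A.a=2 A.b=2

outcome vector order: (A.a,A.b)
|SC outcomes| = 4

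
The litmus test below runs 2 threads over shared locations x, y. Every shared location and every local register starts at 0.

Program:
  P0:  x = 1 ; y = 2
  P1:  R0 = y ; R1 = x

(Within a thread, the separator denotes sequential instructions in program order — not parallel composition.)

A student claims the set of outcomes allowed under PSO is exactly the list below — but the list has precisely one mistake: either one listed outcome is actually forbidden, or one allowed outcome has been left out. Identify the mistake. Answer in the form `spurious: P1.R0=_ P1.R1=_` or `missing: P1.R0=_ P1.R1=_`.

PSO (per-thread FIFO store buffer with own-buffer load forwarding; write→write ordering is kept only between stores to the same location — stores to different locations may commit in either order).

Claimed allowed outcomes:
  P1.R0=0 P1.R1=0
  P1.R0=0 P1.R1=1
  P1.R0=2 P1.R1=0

outcome vector order: (P1.R0,P1.R1)
PSO (4): 0/0, 0/1, 2/0, 2/1
PSO∖claimed = {2/1}

missing: P1.R0=2 P1.R1=1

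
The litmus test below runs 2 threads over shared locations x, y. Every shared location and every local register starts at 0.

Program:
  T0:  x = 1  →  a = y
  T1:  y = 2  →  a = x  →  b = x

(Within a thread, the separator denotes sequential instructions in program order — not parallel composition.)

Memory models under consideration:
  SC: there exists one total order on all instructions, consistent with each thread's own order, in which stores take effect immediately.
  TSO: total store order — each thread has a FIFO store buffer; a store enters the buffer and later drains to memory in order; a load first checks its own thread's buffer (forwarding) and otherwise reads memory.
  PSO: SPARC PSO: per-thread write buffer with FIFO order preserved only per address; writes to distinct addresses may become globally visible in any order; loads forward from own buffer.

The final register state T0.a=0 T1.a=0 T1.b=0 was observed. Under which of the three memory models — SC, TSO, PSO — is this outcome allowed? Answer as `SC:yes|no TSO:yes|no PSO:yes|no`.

SC:no TSO:yes PSO:yes

outcome vector order: (T0.a,T1.a,T1.b)
SC: 4 outcomes — {011; 200; 201; 211}
TSO: 6 outcomes — {000; 001; 011; 200; 201; 211}
PSO: 6 outcomes — {000; 001; 011; 200; 201; 211}
target 000 ∈ {TSO,PSO}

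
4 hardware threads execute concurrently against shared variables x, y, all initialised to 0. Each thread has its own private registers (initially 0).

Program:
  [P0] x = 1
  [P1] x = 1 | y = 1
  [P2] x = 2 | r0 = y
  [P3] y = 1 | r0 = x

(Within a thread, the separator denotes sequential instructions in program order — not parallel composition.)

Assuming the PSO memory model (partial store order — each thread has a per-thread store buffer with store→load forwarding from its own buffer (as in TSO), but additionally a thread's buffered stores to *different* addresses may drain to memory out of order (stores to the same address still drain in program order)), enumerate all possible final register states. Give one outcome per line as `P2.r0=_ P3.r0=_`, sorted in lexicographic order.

outcome vector order: (P2.r0,P3.r0)
|PSO outcomes| = 6

P2.r0=0 P3.r0=0
P2.r0=0 P3.r0=1
P2.r0=0 P3.r0=2
P2.r0=1 P3.r0=0
P2.r0=1 P3.r0=1
P2.r0=1 P3.r0=2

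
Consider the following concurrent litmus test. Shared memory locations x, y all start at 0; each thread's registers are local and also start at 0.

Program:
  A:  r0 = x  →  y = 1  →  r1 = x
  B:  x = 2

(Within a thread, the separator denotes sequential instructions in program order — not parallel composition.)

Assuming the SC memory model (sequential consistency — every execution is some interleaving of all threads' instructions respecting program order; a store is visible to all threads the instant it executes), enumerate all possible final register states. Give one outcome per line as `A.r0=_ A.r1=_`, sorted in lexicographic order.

outcome vector order: (A.r0,A.r1)
|SC outcomes| = 3

A.r0=0 A.r1=0
A.r0=0 A.r1=2
A.r0=2 A.r1=2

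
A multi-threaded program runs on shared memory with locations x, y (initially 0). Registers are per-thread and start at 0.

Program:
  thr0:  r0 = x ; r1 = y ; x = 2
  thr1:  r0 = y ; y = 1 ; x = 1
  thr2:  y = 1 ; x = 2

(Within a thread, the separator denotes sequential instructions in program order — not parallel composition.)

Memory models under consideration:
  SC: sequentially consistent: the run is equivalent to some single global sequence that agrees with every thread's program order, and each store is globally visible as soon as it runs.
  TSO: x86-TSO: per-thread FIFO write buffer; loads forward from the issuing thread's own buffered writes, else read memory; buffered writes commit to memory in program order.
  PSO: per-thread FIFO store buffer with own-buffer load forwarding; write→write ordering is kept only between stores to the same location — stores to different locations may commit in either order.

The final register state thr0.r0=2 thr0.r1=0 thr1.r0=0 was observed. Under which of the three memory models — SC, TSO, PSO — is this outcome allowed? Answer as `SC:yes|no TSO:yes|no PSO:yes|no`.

SC:no TSO:no PSO:yes

outcome vector order: (thr0.r0,thr0.r1,thr1.r0)
under SC → <0 0 0>, <0 0 1>, <0 1 0>, <0 1 1>, <1 1 0>, <1 1 1>, <2 1 0>, <2 1 1>
under TSO → <0 0 0>, <0 0 1>, <0 1 0>, <0 1 1>, <1 1 0>, <1 1 1>, <2 1 0>, <2 1 1>
under PSO → <0 0 0>, <0 0 1>, <0 1 0>, <0 1 1>, <1 0 0>, <1 1 0>, <1 1 1>, <2 0 0>, <2 0 1>, <2 1 0>, <2 1 1>
target <2 0 0> ∈ {PSO}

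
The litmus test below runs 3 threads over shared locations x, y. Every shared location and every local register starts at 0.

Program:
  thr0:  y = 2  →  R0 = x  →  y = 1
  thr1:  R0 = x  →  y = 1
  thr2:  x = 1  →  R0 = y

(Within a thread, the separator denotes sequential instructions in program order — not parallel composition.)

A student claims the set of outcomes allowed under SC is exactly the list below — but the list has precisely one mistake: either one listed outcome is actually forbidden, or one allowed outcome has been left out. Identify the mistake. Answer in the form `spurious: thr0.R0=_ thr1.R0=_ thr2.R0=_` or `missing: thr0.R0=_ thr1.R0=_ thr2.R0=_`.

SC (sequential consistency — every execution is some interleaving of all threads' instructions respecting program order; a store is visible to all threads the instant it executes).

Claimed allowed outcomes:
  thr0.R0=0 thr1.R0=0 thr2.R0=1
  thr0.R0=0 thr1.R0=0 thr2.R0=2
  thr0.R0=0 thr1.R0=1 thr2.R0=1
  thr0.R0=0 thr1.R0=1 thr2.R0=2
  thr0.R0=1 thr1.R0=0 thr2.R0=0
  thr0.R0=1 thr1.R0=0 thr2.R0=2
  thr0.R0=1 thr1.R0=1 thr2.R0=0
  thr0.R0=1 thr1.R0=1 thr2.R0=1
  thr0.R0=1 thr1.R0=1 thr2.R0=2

outcome vector order: (thr0.R0,thr1.R0,thr2.R0)
SC: 10 outcomes — {(0,0,1); (0,0,2); (0,1,1); (0,1,2); (1,0,0); (1,0,1); (1,0,2); (1,1,0); (1,1,1); (1,1,2)}
SC∖claimed = {(1,0,1)}

missing: thr0.R0=1 thr1.R0=0 thr2.R0=1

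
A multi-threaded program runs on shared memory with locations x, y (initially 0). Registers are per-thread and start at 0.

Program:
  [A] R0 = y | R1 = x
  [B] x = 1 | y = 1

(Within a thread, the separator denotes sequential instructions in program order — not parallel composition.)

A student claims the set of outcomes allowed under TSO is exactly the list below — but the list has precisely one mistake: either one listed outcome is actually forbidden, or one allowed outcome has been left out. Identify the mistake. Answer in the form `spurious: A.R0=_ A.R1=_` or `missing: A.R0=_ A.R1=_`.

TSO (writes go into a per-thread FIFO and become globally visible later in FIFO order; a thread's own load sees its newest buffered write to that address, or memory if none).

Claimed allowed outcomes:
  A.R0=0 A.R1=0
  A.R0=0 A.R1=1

outcome vector order: (A.R0,A.R1)
TSO (3): (0,0) (0,1) (1,1)
TSO∖claimed = {(1,1)}

missing: A.R0=1 A.R1=1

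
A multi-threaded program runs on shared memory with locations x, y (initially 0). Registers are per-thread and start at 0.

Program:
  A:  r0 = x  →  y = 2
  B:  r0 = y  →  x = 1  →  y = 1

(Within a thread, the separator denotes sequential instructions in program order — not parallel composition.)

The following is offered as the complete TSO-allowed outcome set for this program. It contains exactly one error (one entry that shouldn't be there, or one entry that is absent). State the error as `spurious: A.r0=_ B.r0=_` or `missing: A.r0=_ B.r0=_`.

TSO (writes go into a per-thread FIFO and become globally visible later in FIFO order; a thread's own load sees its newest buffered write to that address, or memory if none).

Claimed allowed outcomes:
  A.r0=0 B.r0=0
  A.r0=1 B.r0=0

missing: A.r0=0 B.r0=2

outcome vector order: (A.r0,B.r0)
TSO (3): (0,0), (0,2), (1,0)
TSO∖claimed = {(0,2)}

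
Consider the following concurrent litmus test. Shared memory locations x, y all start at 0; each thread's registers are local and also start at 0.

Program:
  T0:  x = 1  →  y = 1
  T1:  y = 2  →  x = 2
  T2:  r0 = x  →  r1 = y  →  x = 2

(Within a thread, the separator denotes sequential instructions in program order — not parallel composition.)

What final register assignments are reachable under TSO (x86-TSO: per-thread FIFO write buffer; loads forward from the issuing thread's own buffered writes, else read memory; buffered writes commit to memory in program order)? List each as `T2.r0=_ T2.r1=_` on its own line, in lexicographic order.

outcome vector order: (T2.r0,T2.r1)
|TSO outcomes| = 8

T2.r0=0 T2.r1=0
T2.r0=0 T2.r1=1
T2.r0=0 T2.r1=2
T2.r0=1 T2.r1=0
T2.r0=1 T2.r1=1
T2.r0=1 T2.r1=2
T2.r0=2 T2.r1=1
T2.r0=2 T2.r1=2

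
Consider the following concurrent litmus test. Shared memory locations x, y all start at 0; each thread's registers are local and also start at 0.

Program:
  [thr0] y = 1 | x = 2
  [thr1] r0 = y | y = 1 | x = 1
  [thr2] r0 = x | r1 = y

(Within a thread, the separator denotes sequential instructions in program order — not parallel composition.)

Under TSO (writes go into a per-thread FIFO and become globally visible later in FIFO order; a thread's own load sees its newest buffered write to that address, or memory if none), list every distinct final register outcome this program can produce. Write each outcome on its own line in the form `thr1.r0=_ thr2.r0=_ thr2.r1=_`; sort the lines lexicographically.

outcome vector order: (thr1.r0,thr2.r0,thr2.r1)
|TSO outcomes| = 8

thr1.r0=0 thr2.r0=0 thr2.r1=0
thr1.r0=0 thr2.r0=0 thr2.r1=1
thr1.r0=0 thr2.r0=1 thr2.r1=1
thr1.r0=0 thr2.r0=2 thr2.r1=1
thr1.r0=1 thr2.r0=0 thr2.r1=0
thr1.r0=1 thr2.r0=0 thr2.r1=1
thr1.r0=1 thr2.r0=1 thr2.r1=1
thr1.r0=1 thr2.r0=2 thr2.r1=1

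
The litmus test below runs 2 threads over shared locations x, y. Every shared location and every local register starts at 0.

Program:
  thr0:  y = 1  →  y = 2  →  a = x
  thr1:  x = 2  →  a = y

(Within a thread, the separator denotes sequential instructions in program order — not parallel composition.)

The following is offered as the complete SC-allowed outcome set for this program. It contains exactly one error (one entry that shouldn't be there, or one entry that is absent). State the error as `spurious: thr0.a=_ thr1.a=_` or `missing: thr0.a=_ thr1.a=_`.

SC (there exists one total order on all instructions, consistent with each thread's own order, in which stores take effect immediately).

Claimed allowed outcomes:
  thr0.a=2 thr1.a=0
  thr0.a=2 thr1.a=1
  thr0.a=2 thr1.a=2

outcome vector order: (thr0.a,thr1.a)
[SC] allowed = {<0 2>; <2 0>; <2 1>; <2 2>}
SC∖claimed = {<0 2>}

missing: thr0.a=0 thr1.a=2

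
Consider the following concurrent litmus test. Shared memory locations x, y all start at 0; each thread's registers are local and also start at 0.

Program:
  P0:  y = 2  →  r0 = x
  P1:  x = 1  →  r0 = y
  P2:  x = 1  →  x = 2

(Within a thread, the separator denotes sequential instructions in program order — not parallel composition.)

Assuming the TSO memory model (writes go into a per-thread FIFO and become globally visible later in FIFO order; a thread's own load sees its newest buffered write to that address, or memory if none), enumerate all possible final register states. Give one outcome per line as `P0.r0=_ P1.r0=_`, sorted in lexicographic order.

outcome vector order: (P0.r0,P1.r0)
|TSO outcomes| = 6

P0.r0=0 P1.r0=0
P0.r0=0 P1.r0=2
P0.r0=1 P1.r0=0
P0.r0=1 P1.r0=2
P0.r0=2 P1.r0=0
P0.r0=2 P1.r0=2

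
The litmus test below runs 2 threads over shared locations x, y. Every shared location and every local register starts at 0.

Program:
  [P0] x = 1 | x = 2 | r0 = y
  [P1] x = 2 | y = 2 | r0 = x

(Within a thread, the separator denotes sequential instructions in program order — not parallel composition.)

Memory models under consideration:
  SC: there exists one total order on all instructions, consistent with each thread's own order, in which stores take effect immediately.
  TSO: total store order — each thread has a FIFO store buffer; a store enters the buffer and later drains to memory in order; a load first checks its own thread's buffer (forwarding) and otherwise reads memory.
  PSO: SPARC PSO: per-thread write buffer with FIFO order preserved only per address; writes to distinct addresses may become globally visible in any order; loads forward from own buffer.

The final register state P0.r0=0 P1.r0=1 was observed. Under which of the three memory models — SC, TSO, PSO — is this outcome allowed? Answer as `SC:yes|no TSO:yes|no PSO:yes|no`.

SC:no TSO:yes PSO:yes

outcome vector order: (P0.r0,P1.r0)
SC (3): (0,2), (2,1), (2,2)
TSO (4): (0,1), (0,2), (2,1), (2,2)
PSO (4): (0,1), (0,2), (2,1), (2,2)
target (0,1) ∈ {TSO,PSO}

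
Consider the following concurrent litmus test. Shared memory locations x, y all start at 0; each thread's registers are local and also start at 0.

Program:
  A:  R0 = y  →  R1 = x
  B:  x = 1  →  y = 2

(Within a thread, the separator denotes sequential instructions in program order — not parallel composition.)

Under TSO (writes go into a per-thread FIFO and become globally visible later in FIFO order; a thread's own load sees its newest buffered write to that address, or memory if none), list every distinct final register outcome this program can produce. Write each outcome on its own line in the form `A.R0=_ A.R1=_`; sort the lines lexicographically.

outcome vector order: (A.R0,A.R1)
|TSO outcomes| = 3

A.R0=0 A.R1=0
A.R0=0 A.R1=1
A.R0=2 A.R1=1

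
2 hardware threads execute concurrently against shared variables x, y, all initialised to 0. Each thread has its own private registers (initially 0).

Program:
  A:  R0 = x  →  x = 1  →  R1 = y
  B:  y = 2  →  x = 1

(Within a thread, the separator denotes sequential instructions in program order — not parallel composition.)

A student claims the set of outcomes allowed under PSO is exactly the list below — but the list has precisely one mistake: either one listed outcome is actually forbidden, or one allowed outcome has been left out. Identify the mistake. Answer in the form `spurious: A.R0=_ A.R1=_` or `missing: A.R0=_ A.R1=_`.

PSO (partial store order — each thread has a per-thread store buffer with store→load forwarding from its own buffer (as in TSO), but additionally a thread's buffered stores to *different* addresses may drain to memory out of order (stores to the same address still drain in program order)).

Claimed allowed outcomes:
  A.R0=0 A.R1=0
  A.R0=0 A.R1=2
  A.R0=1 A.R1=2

missing: A.R0=1 A.R1=0

outcome vector order: (A.R0,A.R1)
[PSO] allowed = {(0,0); (0,2); (1,0); (1,2)}
PSO∖claimed = {(1,0)}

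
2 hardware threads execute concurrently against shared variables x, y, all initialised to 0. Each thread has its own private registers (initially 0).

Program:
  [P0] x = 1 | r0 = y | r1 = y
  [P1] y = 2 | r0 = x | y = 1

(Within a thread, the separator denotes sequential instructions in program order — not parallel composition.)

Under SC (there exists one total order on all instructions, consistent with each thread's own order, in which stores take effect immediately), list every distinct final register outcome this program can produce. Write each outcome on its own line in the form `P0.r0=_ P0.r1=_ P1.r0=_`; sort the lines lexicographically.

P0.r0=0 P0.r1=0 P1.r0=1
P0.r0=0 P0.r1=1 P1.r0=1
P0.r0=0 P0.r1=2 P1.r0=1
P0.r0=1 P0.r1=1 P1.r0=0
P0.r0=1 P0.r1=1 P1.r0=1
P0.r0=2 P0.r1=1 P1.r0=0
P0.r0=2 P0.r1=1 P1.r0=1
P0.r0=2 P0.r1=2 P1.r0=0
P0.r0=2 P0.r1=2 P1.r0=1

outcome vector order: (P0.r0,P0.r1,P1.r0)
|SC outcomes| = 9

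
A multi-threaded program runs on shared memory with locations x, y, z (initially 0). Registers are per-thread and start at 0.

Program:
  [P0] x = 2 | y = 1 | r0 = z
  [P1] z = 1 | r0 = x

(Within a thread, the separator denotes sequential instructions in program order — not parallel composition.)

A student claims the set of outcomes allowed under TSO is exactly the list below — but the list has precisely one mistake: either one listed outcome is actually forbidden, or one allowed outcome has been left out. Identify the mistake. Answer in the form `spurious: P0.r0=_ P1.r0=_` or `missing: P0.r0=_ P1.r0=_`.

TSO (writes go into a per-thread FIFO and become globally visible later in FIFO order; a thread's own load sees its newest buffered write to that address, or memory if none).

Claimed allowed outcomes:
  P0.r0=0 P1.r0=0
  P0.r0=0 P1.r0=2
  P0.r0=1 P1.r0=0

missing: P0.r0=1 P1.r0=2

outcome vector order: (P0.r0,P1.r0)
[TSO] allowed = {<0 0> <0 2> <1 0> <1 2>}
TSO∖claimed = {<1 2>}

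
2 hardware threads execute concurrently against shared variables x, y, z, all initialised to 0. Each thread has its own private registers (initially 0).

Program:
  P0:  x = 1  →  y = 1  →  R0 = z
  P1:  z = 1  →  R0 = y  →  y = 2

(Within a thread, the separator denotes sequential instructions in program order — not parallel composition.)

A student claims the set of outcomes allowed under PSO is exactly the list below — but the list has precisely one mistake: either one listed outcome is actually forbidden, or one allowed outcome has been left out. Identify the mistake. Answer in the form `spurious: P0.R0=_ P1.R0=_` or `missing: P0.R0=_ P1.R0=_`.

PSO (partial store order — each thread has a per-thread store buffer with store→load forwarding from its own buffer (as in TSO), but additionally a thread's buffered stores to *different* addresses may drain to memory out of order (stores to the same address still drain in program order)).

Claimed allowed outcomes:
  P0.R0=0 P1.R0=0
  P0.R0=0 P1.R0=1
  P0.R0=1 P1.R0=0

outcome vector order: (P0.R0,P1.R0)
[PSO] allowed = {<0 0>, <0 1>, <1 0>, <1 1>}
PSO∖claimed = {<1 1>}

missing: P0.R0=1 P1.R0=1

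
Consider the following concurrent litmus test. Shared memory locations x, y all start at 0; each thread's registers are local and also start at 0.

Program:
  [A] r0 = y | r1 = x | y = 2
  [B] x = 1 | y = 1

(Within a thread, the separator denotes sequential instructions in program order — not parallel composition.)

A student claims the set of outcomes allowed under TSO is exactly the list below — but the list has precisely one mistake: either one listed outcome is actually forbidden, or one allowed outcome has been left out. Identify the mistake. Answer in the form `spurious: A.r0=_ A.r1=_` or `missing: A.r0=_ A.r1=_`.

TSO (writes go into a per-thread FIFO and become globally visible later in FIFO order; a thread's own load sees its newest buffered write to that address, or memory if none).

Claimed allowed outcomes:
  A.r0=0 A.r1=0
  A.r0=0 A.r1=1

missing: A.r0=1 A.r1=1

outcome vector order: (A.r0,A.r1)
[TSO] allowed = {00; 01; 11}
TSO∖claimed = {11}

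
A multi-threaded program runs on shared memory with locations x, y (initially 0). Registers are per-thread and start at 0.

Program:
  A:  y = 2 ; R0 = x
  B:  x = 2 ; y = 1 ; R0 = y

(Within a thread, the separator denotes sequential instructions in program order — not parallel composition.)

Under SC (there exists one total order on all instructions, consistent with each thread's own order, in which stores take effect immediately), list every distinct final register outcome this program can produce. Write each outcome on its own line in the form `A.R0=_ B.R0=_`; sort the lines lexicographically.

outcome vector order: (A.R0,B.R0)
|SC outcomes| = 3

A.R0=0 B.R0=1
A.R0=2 B.R0=1
A.R0=2 B.R0=2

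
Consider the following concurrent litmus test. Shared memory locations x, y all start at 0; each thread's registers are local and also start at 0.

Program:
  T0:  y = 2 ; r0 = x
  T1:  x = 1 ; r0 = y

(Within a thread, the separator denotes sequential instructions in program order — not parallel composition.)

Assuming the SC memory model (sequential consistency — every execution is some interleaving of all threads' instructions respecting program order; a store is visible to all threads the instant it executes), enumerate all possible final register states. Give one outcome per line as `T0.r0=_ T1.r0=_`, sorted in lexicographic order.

T0.r0=0 T1.r0=2
T0.r0=1 T1.r0=0
T0.r0=1 T1.r0=2

outcome vector order: (T0.r0,T1.r0)
|SC outcomes| = 3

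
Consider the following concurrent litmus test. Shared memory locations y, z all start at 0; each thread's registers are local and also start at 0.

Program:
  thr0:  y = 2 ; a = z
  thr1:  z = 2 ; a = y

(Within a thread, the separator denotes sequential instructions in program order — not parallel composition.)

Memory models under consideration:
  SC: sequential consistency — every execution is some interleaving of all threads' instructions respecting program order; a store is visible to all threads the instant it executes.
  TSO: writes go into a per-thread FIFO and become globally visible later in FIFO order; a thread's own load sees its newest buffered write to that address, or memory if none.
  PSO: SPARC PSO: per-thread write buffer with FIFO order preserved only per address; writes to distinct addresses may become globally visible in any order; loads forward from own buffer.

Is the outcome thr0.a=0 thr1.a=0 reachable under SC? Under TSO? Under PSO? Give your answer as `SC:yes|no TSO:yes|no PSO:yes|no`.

SC:no TSO:yes PSO:yes

outcome vector order: (thr0.a,thr1.a)
under SC → <0 2>; <2 0>; <2 2>
under TSO → <0 0>; <0 2>; <2 0>; <2 2>
under PSO → <0 0>; <0 2>; <2 0>; <2 2>
target <0 0> ∈ {TSO,PSO}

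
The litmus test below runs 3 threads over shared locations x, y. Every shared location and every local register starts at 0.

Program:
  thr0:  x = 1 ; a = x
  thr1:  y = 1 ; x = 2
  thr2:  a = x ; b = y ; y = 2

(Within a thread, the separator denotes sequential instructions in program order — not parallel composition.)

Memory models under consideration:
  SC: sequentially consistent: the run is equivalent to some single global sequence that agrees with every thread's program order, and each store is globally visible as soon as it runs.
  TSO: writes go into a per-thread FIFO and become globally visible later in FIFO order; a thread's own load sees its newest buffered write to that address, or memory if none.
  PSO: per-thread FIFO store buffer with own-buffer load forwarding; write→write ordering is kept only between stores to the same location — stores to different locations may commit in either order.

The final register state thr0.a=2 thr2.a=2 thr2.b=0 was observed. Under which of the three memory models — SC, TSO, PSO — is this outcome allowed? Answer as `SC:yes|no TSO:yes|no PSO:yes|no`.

outcome vector order: (thr0.a,thr2.a,thr2.b)
[SC] allowed = {<1 0 0>; <1 0 1>; <1 1 0>; <1 1 1>; <1 2 1>; <2 0 0>; <2 0 1>; <2 1 0>; <2 1 1>; <2 2 1>}
[TSO] allowed = {<1 0 0>; <1 0 1>; <1 1 0>; <1 1 1>; <1 2 1>; <2 0 0>; <2 0 1>; <2 1 0>; <2 1 1>; <2 2 1>}
[PSO] allowed = {<1 0 0>; <1 0 1>; <1 1 0>; <1 1 1>; <1 2 0>; <1 2 1>; <2 0 0>; <2 0 1>; <2 1 0>; <2 1 1>; <2 2 0>; <2 2 1>}
target <2 2 0> ∈ {PSO}

SC:no TSO:no PSO:yes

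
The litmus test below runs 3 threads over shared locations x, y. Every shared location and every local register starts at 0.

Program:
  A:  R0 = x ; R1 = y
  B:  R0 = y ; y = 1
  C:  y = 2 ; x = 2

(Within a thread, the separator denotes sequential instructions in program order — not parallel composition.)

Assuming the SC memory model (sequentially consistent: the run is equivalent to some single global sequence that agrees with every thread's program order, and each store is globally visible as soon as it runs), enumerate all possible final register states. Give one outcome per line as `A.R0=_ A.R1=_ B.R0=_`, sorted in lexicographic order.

outcome vector order: (A.R0,A.R1,B.R0)
|SC outcomes| = 10

A.R0=0 A.R1=0 B.R0=0
A.R0=0 A.R1=0 B.R0=2
A.R0=0 A.R1=1 B.R0=0
A.R0=0 A.R1=1 B.R0=2
A.R0=0 A.R1=2 B.R0=0
A.R0=0 A.R1=2 B.R0=2
A.R0=2 A.R1=1 B.R0=0
A.R0=2 A.R1=1 B.R0=2
A.R0=2 A.R1=2 B.R0=0
A.R0=2 A.R1=2 B.R0=2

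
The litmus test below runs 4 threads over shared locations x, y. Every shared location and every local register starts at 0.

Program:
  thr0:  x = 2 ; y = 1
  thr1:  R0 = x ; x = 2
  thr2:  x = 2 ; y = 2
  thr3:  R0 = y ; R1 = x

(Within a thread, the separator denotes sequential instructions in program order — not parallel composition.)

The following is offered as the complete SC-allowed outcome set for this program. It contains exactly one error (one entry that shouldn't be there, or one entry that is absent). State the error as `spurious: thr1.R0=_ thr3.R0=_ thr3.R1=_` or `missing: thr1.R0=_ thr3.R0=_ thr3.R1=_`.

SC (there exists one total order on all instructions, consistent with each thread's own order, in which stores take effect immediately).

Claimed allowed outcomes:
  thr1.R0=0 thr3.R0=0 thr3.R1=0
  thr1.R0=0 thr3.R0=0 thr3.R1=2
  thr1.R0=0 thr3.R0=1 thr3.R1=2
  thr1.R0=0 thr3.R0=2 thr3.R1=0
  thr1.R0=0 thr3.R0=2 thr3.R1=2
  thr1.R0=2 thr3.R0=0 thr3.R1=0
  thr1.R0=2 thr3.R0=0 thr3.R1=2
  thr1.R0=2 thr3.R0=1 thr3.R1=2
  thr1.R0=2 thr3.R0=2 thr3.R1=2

outcome vector order: (thr1.R0,thr3.R0,thr3.R1)
SC (8): <0 0 0>; <0 0 2>; <0 1 2>; <0 2 2>; <2 0 0>; <2 0 2>; <2 1 2>; <2 2 2>
claimed∖SC = {<0 2 0>}

spurious: thr1.R0=0 thr3.R0=2 thr3.R1=0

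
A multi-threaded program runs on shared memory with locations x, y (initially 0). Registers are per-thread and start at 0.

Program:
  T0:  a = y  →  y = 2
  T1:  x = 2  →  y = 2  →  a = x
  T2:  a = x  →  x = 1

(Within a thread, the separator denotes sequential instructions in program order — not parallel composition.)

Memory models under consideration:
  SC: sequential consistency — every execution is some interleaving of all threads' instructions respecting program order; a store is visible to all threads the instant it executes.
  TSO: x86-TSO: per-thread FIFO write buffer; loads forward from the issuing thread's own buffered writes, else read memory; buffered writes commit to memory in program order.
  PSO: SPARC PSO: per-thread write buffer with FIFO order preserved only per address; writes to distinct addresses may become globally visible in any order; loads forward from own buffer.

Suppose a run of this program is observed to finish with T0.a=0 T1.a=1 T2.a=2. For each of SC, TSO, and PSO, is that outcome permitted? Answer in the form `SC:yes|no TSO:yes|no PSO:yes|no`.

SC:yes TSO:yes PSO:yes

outcome vector order: (T0.a,T1.a,T2.a)
SC: 8 outcomes — {(0,1,0), (0,1,2), (0,2,0), (0,2,2), (2,1,0), (2,1,2), (2,2,0), (2,2,2)}
TSO: 8 outcomes — {(0,1,0), (0,1,2), (0,2,0), (0,2,2), (2,1,0), (2,1,2), (2,2,0), (2,2,2)}
PSO: 8 outcomes — {(0,1,0), (0,1,2), (0,2,0), (0,2,2), (2,1,0), (2,1,2), (2,2,0), (2,2,2)}
target (0,1,2) ∈ {SC,TSO,PSO}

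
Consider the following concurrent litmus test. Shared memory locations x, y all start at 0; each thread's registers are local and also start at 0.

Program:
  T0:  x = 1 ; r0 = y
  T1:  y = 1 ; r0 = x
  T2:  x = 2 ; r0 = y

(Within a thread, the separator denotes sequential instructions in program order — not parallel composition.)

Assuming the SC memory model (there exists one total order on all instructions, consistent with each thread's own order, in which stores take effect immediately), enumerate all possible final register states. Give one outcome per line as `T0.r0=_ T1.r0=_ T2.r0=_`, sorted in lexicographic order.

T0.r0=0 T1.r0=1 T2.r0=0
T0.r0=0 T1.r0=1 T2.r0=1
T0.r0=0 T1.r0=2 T2.r0=0
T0.r0=0 T1.r0=2 T2.r0=1
T0.r0=1 T1.r0=0 T2.r0=1
T0.r0=1 T1.r0=1 T2.r0=0
T0.r0=1 T1.r0=1 T2.r0=1
T0.r0=1 T1.r0=2 T2.r0=0
T0.r0=1 T1.r0=2 T2.r0=1

outcome vector order: (T0.r0,T1.r0,T2.r0)
|SC outcomes| = 9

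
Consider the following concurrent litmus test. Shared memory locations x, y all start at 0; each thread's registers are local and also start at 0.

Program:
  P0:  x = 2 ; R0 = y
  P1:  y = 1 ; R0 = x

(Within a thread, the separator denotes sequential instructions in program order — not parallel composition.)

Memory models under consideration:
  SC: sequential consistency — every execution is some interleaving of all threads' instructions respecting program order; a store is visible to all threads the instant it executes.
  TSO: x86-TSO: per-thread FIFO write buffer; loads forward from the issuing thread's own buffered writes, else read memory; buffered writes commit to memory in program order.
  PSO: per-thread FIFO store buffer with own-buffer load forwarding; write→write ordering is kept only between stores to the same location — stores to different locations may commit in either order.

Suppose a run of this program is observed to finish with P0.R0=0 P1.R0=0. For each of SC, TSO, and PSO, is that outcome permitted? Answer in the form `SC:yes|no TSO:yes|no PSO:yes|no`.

SC:no TSO:yes PSO:yes

outcome vector order: (P0.R0,P1.R0)
under SC → 0/2, 1/0, 1/2
under TSO → 0/0, 0/2, 1/0, 1/2
under PSO → 0/0, 0/2, 1/0, 1/2
target 0/0 ∈ {TSO,PSO}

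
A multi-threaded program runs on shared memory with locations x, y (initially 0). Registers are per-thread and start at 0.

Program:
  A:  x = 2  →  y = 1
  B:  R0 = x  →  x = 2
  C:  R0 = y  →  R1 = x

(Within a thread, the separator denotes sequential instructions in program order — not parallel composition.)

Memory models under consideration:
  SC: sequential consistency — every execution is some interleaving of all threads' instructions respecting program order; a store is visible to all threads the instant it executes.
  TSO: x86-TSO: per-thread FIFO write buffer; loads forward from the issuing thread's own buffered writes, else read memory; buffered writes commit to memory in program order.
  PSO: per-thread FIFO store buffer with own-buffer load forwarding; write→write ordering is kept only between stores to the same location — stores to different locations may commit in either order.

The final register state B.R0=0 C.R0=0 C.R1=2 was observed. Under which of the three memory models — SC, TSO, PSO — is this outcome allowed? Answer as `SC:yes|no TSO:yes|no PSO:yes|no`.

SC:yes TSO:yes PSO:yes

outcome vector order: (B.R0,C.R0,C.R1)
SC (6): 000; 002; 012; 200; 202; 212
TSO (6): 000; 002; 012; 200; 202; 212
PSO (8): 000; 002; 010; 012; 200; 202; 210; 212
target 002 ∈ {SC,TSO,PSO}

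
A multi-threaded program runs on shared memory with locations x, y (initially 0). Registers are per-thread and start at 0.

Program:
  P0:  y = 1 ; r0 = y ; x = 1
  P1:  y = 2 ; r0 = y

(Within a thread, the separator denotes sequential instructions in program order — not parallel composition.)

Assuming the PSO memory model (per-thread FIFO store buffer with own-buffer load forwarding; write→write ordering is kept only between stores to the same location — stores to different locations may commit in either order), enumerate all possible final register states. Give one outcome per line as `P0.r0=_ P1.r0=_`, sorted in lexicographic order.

outcome vector order: (P0.r0,P1.r0)
|PSO outcomes| = 3

P0.r0=1 P1.r0=1
P0.r0=1 P1.r0=2
P0.r0=2 P1.r0=2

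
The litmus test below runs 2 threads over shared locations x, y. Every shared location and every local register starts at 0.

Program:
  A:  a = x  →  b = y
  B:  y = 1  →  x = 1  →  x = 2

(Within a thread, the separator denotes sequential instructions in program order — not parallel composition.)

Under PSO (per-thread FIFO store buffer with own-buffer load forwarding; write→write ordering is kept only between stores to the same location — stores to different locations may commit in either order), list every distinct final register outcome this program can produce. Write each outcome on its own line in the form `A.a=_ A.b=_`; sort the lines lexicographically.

outcome vector order: (A.a,A.b)
|PSO outcomes| = 6

A.a=0 A.b=0
A.a=0 A.b=1
A.a=1 A.b=0
A.a=1 A.b=1
A.a=2 A.b=0
A.a=2 A.b=1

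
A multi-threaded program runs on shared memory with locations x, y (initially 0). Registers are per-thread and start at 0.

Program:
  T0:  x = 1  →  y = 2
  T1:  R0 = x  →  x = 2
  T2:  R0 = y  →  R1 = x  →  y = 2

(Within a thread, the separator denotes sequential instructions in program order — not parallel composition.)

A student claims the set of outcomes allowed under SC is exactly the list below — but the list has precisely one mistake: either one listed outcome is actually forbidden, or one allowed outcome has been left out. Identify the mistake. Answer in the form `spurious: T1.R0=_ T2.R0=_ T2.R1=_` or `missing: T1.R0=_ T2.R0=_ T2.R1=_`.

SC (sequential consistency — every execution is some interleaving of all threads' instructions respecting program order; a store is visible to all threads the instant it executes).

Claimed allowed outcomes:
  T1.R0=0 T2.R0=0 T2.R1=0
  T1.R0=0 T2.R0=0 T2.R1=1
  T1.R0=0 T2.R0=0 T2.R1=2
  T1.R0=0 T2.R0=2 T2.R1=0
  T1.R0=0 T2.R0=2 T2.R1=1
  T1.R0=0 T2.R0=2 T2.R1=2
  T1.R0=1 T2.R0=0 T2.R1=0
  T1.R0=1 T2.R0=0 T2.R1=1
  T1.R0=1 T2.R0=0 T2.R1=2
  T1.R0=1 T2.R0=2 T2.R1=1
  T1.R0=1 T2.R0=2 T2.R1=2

spurious: T1.R0=0 T2.R0=2 T2.R1=0

outcome vector order: (T1.R0,T2.R0,T2.R1)
[SC] allowed = {(0,0,0); (0,0,1); (0,0,2); (0,2,1); (0,2,2); (1,0,0); (1,0,1); (1,0,2); (1,2,1); (1,2,2)}
claimed∖SC = {(0,2,0)}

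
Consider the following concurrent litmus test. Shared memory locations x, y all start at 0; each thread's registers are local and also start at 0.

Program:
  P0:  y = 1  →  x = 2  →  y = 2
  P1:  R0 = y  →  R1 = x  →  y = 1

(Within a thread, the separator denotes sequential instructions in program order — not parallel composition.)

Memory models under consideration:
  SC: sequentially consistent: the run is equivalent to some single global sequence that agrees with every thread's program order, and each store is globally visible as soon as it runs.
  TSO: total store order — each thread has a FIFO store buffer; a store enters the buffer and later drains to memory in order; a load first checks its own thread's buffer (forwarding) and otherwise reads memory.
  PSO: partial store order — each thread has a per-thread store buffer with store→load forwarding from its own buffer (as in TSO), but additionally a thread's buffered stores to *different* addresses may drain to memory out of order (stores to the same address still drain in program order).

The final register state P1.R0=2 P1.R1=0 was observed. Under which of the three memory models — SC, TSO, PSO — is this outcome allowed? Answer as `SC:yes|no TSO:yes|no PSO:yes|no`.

outcome vector order: (P1.R0,P1.R1)
under SC → (0,0); (0,2); (1,0); (1,2); (2,2)
under TSO → (0,0); (0,2); (1,0); (1,2); (2,2)
under PSO → (0,0); (0,2); (1,0); (1,2); (2,0); (2,2)
target (2,0) ∈ {PSO}

SC:no TSO:no PSO:yes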